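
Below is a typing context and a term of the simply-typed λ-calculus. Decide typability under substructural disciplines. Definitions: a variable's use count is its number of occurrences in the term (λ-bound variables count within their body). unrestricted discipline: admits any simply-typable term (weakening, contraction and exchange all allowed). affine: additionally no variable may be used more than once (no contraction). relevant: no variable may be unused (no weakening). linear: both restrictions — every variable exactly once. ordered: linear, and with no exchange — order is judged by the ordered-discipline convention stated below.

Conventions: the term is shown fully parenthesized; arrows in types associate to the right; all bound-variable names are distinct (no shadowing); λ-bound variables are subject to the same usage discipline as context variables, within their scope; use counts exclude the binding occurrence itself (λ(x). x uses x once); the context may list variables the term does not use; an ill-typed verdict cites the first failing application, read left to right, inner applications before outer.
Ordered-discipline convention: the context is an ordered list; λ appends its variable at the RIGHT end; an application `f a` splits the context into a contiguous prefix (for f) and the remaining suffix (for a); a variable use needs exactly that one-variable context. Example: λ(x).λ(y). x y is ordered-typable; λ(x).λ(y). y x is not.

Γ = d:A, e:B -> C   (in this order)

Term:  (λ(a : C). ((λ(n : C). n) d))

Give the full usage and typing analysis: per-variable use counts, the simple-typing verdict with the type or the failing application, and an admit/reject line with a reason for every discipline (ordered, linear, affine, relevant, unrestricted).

counts: d: 1×; e: 0×; a (λ-bound): 0×; n (λ-bound): 1×
left-to-right use order: n, d
typing: ill-typed: an application expects C but receives A
ordered: ✗ — the type mismatch rejects it
linear: ✗ — not simply typable
affine: ✗ — fails simple typing
relevant: ✗ — a type mismatch blocks all five
unrestricted: ✗ — the type mismatch rejects it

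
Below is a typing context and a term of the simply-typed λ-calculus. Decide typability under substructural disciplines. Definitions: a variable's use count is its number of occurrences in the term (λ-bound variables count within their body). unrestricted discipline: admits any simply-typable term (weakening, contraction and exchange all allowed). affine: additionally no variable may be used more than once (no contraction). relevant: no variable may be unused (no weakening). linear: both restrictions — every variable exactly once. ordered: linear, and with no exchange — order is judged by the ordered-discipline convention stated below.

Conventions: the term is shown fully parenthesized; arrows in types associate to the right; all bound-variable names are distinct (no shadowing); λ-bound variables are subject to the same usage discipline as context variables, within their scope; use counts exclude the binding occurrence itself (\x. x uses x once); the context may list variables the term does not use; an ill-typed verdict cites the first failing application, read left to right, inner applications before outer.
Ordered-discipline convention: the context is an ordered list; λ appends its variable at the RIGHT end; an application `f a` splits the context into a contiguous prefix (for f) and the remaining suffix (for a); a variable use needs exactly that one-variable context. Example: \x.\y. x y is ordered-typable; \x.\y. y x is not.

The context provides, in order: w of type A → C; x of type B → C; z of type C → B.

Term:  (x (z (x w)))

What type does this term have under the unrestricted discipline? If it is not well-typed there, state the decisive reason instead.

not well-typed under unrestricted — the type mismatch rejects it
variable uses: w: 1×, x: 2×, z: 1×
left-to-right use order: x, z, x, w
typing: ill-typed: argument of type A → C where B is required
per-discipline verdicts: ordered ✗ · linear ✗ · affine ✗ · relevant ✗ · unrestricted ✗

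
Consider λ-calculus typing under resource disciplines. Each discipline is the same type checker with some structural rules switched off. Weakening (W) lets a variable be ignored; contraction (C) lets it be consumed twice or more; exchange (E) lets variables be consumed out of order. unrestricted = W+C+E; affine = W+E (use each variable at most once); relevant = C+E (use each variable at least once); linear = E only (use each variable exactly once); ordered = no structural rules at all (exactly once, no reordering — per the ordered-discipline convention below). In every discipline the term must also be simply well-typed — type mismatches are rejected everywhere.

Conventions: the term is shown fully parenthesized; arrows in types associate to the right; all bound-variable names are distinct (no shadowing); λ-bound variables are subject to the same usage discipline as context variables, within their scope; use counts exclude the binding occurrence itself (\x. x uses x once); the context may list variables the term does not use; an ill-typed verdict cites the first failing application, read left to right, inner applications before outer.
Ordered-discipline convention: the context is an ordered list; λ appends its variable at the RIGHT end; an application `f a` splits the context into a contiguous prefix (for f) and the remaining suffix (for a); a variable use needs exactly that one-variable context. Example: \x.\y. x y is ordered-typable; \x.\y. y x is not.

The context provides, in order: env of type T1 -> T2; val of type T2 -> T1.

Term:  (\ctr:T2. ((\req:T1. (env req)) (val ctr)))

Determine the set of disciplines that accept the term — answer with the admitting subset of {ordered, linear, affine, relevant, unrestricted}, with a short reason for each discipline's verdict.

admitted in: ordered, linear, affine, relevant, unrestricted
use counts: env: 1×; val: 1×; ctr [bound]: 1×; req [bound]: 1×
left-to-right use order: env, req, val, ctr
typing: the term checks, with type T2 -> T2
ordered: ✓ — env, val, ctr, req: once each, no exchange needed
linear: ✓ — single use per variable (env, val, ctr, req)
affine: ✓ — none of env, val, ctr, req used more than once
relevant: ✓ — at least one use each (env, val, ctr, req)
unrestricted: ✓ — type-checks (T2 -> T2) and nothing is barred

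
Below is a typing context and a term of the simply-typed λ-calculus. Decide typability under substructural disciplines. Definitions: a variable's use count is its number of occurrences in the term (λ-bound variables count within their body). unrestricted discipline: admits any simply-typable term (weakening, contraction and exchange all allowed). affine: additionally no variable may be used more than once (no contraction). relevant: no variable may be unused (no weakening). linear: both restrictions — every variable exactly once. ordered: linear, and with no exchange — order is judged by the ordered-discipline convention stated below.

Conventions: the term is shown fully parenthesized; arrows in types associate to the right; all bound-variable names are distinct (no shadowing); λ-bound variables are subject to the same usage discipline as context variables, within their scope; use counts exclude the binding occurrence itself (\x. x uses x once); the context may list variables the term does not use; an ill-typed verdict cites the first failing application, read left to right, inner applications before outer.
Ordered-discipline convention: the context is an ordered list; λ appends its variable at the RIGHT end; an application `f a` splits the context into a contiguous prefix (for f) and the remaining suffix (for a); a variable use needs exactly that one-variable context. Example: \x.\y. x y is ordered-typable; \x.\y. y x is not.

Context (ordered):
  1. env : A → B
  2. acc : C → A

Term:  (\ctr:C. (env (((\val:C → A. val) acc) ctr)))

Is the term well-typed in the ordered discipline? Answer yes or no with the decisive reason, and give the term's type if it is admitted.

yes — one use each (env, acc, ctr, val); ordered split holds; term : C → B
counts: env=1, acc=1, ctr [bound]=1, val [bound]=1
order of uses: env, val, acc, ctr
typing: well-typed at C → B
per-discipline verdicts: ordered ✓ · linear ✓ · affine ✓ · relevant ✓ · unrestricted ✓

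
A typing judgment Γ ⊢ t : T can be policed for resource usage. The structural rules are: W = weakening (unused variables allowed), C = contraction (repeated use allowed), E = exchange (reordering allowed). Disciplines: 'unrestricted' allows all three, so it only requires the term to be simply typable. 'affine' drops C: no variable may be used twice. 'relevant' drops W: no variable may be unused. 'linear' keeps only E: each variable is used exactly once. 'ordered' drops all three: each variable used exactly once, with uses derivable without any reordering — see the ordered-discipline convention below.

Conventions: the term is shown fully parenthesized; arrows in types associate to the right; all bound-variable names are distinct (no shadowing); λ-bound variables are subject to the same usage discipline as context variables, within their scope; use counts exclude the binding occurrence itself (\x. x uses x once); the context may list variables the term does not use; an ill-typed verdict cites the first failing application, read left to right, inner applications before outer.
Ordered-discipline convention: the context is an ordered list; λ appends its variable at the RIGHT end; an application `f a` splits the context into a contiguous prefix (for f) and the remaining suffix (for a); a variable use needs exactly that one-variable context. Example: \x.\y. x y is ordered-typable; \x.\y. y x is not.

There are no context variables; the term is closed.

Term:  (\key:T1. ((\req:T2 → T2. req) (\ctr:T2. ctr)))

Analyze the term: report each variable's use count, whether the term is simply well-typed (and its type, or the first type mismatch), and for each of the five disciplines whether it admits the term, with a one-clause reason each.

counts: key (bound): 0; req (bound): 1; ctr (bound): 1
use order (left to right): req, ctr
typing: ✓ — T1 → T2 → T2
ordered: ✗, needs weakening: key unused
linear: ✗, needs weakening: key unused
affine: ✓, no duplicate uses among key, req, ctr
relevant: ✗, needs weakening: key unused
unrestricted: ✓, typability at T1 → T2 → T2 is all that's needed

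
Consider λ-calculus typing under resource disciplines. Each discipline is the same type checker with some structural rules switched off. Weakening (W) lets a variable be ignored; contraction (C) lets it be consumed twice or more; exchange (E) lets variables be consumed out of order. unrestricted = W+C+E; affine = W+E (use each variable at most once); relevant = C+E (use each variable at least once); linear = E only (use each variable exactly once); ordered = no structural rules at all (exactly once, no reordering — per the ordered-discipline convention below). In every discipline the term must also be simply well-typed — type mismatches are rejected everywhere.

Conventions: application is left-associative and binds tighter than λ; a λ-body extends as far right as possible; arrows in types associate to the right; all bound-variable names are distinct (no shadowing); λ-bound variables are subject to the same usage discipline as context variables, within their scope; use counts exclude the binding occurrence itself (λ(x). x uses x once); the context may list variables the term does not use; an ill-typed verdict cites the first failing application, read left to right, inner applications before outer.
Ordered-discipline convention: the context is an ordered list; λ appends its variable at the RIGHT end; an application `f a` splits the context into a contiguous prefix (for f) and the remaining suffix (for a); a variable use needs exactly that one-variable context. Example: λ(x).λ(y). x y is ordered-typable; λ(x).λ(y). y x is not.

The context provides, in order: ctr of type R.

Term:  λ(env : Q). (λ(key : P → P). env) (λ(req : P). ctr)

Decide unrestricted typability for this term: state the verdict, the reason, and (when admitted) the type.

no — fails simple typing
use counts: ctr ×1; env (λ-bound) ×1; key (λ-bound) ×0; req (λ-bound) ×0
order of uses: env, ctr
typing: ill-typed: a function awaiting P → P gets P → R
per-discipline verdicts: ordered ✗; linear ✗; affine ✗; relevant ✗; unrestricted ✗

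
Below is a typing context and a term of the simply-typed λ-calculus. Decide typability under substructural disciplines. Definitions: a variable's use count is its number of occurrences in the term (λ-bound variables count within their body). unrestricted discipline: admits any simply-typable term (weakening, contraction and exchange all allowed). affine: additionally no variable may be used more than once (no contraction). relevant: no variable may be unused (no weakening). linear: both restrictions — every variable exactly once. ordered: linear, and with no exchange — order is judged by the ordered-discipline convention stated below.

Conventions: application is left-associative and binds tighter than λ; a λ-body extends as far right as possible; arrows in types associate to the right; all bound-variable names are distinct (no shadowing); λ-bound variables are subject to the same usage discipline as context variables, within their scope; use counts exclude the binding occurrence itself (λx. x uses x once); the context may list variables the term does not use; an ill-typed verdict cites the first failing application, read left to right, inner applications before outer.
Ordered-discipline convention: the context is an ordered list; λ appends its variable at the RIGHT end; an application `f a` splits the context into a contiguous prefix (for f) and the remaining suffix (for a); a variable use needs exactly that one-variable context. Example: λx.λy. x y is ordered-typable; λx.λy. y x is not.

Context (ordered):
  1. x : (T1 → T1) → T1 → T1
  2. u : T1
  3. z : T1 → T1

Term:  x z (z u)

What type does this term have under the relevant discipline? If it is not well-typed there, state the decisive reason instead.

term : T1
use counts: x=1; u=1; z=2
order of uses: x, z, z, u
typing: well-typed at T1
per-discipline verdicts: ordered ✗; linear ✗; affine ✗; relevant ✓; unrestricted ✓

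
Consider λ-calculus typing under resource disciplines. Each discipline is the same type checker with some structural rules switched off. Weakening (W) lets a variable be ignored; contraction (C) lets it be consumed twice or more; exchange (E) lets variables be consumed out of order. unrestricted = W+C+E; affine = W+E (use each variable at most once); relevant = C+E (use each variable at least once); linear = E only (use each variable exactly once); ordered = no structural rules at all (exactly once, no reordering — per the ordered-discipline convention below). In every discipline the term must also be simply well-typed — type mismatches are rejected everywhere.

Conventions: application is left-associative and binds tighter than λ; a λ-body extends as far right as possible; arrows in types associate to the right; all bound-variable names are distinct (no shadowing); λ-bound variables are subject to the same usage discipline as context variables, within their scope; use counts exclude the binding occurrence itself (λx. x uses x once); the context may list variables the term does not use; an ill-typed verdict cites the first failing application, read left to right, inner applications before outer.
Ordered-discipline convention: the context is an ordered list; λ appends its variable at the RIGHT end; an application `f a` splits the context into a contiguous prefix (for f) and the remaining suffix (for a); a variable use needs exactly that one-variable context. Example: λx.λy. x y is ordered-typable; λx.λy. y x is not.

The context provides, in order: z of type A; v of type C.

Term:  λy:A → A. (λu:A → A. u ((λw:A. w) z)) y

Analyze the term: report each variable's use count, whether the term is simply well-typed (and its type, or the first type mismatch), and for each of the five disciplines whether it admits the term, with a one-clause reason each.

counts: z=1; v=0; y (bound)=1; u (bound)=1; w (bound)=1
left-to-right use order: u, w, z, y
typing: well-typed — term : (A → A) → A
ordered: ✗ — v never used (weakening)
linear: ✗ — v never used (weakening)
affine: ✓ — z, v, y, u, w: no repeats, contraction unneeded
relevant: ✗ — v never used (weakening)
unrestricted: ✓ — well-typed at (A → A) → A; no restrictions here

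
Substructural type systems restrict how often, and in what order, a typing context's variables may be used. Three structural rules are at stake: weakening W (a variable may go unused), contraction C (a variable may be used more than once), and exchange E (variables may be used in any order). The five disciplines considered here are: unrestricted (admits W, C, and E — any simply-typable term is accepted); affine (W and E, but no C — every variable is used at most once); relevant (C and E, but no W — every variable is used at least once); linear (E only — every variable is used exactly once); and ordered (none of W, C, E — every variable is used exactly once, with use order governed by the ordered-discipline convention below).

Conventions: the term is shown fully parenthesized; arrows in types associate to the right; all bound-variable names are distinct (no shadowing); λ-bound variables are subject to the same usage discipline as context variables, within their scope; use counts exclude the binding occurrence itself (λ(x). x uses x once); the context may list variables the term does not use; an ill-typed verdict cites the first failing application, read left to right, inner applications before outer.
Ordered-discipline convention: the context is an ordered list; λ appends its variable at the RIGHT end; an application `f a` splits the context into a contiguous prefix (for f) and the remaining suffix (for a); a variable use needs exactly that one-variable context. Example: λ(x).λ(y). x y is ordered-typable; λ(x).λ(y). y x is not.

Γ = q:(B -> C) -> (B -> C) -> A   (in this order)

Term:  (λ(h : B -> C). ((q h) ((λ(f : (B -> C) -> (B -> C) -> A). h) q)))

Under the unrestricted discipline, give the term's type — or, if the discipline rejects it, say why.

term : (B -> C) -> A
variable uses: q ×2; h [bound] ×2; f [bound] ×0
left-to-right use order: q, h, h, q
typing: well-typed — term : (B -> C) -> A
summary: ordered ✗ | linear ✗ | affine ✗ | relevant ✗ | unrestricted ✓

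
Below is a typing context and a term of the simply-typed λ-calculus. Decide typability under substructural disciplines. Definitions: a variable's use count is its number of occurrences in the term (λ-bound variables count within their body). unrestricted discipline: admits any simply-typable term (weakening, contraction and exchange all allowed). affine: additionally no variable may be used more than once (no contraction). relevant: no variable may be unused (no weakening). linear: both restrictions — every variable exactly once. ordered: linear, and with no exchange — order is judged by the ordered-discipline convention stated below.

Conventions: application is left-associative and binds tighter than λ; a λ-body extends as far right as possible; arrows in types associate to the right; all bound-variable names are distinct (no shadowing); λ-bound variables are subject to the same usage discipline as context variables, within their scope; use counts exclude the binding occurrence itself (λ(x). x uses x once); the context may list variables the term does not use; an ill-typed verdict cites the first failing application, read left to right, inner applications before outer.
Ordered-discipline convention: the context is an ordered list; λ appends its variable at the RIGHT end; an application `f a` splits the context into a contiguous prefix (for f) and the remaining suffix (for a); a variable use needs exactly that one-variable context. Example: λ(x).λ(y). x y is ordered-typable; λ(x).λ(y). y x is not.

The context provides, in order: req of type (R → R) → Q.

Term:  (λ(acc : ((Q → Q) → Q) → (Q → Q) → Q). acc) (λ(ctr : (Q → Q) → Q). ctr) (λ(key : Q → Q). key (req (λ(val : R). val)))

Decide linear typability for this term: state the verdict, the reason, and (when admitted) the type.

yes — each of req, acc, ctr, key, val used exactly once; term : (Q → Q) → Q
counts: req ×1; acc (λ-bound) ×1; ctr (λ-bound) ×1; key (λ-bound) ×1; val (λ-bound) ×1
uses in reading order: acc, ctr, key, req, val
typing: the term checks, with type (Q → Q) → Q
across the five disciplines: ordered ✗ | linear ✓ | affine ✓ | relevant ✓ | unrestricted ✓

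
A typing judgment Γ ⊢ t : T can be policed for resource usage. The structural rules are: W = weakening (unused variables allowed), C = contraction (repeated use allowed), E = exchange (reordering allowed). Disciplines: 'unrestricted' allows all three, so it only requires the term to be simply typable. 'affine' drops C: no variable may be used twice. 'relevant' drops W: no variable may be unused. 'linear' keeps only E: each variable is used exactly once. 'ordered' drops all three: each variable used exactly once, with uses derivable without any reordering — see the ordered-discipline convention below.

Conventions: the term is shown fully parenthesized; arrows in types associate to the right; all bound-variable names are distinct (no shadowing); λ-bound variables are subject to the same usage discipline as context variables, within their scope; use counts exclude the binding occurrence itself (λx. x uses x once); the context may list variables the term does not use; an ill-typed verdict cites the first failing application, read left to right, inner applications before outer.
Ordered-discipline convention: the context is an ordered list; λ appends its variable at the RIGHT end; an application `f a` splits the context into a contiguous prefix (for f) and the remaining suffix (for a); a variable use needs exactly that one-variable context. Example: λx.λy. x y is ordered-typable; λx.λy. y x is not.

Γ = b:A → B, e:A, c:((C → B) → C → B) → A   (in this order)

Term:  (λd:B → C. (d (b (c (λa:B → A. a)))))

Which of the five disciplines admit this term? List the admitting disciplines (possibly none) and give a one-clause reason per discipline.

admitted by: none
variable uses: b: 1×, e: 0×, c: 1×, d (bound): 1×, a (bound): 1×
order of uses: d, b, c, a
typing: ill-typed: argument of type (B → A) → B → A where (C → B) → C → B is required
ordered ✗ (a type mismatch blocks all five)
linear ✗ (the type mismatch rejects it)
affine ✗ (not simply typable)
relevant ✗ (fails simple typing)
unrestricted ✗ (a type mismatch blocks all five)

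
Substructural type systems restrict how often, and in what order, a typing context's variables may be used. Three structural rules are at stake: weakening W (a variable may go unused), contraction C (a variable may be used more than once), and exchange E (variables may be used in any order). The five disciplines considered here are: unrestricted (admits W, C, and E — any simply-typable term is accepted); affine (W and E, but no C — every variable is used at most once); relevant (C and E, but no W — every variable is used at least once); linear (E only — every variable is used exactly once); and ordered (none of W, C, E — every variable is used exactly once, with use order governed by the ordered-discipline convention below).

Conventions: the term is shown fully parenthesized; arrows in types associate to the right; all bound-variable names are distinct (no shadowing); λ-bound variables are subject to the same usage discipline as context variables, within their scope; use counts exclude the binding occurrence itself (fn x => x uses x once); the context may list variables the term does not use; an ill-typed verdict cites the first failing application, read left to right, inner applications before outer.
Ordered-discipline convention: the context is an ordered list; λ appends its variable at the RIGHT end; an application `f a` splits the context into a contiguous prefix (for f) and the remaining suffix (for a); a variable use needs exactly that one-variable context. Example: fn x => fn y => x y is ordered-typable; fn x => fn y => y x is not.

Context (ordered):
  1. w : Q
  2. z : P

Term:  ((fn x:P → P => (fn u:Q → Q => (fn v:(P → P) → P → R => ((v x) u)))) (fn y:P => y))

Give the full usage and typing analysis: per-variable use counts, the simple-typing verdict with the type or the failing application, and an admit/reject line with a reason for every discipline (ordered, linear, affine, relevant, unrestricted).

usage: w=0; z=0; x (bound)=1; u (bound)=1; v (bound)=1; y (bound)=1
use order (left to right): v, x, u, y
typing: ill-typed: a function awaiting P gets Q → Q
ordered: ✗ — a type mismatch blocks all five
linear: ✗ — the type mismatch rejects it
affine: ✗ — not simply typable
relevant: ✗ — fails simple typing
unrestricted: ✗ — a type mismatch blocks all five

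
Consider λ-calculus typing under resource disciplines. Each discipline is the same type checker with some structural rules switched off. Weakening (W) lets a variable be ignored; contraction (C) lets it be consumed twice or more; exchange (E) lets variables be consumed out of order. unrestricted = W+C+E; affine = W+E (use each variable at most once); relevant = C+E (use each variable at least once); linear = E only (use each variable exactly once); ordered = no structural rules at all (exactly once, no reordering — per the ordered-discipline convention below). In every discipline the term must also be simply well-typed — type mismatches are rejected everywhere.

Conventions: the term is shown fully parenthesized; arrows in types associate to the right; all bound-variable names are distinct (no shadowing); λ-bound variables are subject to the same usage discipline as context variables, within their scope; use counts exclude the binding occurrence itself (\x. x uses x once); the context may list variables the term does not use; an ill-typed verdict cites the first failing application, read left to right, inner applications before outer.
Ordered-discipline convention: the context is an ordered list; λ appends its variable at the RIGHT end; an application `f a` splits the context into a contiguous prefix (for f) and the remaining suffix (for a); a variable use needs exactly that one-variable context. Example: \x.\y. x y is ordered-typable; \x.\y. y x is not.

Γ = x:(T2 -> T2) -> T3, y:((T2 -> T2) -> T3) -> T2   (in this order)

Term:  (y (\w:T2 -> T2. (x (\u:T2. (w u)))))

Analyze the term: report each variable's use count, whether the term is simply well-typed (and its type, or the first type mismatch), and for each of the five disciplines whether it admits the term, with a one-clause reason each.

counts: x: 1, y: 1, w (bound): 1, u (bound): 1
left-to-right use order: y, x, w, u
typing: the term checks, with type T2
ordered ✗ (use order y, x, w, u needs exchange)
linear ✓ (single use per variable (x, y, w, u))
affine ✓ (none of x, y, w, u used more than once)
relevant ✓ (none of x, y, w, u goes unused)
unrestricted ✓ (typability at T2 is all that's needed)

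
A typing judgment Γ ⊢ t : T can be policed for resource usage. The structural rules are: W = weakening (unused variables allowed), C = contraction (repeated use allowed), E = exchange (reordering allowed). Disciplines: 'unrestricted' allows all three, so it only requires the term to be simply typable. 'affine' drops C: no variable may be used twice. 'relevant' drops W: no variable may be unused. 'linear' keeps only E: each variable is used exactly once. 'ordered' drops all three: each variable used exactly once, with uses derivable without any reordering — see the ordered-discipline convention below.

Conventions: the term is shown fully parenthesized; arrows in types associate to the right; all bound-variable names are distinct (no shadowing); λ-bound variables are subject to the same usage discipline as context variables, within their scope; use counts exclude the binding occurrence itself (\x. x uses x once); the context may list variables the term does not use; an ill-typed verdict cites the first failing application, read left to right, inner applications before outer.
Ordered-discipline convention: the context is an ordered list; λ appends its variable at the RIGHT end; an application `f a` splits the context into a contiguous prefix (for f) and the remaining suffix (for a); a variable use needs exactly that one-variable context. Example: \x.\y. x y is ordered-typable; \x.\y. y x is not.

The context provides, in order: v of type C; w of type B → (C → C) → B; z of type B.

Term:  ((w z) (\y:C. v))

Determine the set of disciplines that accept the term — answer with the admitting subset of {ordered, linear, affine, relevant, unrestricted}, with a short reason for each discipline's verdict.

admitting disciplines: affine, unrestricted
use counts: v: 1; w: 1; z: 1; y [bound]: 0
uses in reading order: w, z, v
typing: ✓ — B
ordered: ✗, y never used (weakening)
linear: ✗, y never used (weakening)
affine: ✓, v, w, z, y: no repeats, contraction unneeded
relevant: ✗, y never used (weakening)
unrestricted: ✓, simply typable at B; W, C, E all held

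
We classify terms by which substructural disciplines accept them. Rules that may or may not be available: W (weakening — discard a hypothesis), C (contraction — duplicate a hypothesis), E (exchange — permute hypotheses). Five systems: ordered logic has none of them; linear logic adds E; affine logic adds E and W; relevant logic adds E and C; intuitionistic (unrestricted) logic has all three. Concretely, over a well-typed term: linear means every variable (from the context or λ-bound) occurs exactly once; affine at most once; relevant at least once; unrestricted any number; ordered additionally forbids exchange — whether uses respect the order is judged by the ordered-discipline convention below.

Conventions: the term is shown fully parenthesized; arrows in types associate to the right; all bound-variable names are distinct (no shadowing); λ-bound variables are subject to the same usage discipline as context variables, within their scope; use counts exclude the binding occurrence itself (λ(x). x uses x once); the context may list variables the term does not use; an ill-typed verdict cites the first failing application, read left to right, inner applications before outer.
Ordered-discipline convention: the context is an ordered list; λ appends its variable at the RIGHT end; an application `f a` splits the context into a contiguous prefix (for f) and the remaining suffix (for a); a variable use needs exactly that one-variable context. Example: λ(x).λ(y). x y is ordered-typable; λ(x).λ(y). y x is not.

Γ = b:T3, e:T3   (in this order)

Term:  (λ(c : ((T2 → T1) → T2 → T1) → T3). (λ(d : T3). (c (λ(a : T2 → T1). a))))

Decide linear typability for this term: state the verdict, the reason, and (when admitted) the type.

no — unused: b, e, d — weakening required
variable uses: b ×0; e ×0; c [bound] ×1; d [bound] ×0; a [bound] ×1
left-to-right use order: c, a
typing: ✓ — (((T2 → T1) → T2 → T1) → T3) → T3 → T3
per-discipline verdicts: ordered ✗ | linear ✗ | affine ✓ | relevant ✗ | unrestricted ✓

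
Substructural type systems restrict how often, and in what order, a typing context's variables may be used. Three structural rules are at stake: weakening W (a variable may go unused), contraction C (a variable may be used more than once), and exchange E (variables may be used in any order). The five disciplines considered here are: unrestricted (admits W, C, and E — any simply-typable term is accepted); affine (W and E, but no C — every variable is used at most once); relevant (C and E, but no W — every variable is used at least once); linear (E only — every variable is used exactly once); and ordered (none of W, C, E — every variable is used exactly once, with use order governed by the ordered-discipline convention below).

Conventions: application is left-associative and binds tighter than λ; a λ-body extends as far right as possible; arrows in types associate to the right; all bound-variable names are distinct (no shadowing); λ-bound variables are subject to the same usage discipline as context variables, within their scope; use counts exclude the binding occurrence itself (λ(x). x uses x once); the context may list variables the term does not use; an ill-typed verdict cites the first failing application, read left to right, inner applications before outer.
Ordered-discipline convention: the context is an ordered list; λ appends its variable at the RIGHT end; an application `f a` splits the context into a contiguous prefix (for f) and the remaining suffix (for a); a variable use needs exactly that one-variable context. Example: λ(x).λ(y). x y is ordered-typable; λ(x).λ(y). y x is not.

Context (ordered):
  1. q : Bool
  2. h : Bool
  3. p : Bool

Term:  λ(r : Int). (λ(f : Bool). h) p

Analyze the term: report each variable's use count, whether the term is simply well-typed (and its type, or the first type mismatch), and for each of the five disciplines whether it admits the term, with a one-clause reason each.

variable uses: q ×0; h ×1; p ×1; r (bound) ×0; f (bound) ×0
uses in reading order: h, p
typing: ✓ — Int -> Bool
ordered: ✗, unused: q, r, f — weakening required
linear: ✗, unused: q, r, f — weakening required
affine: ✓, none of q, h, p, r, f used more than once
relevant: ✗, unused: q, r, f — weakening required
unrestricted: ✓, typability at Int -> Bool is all that's needed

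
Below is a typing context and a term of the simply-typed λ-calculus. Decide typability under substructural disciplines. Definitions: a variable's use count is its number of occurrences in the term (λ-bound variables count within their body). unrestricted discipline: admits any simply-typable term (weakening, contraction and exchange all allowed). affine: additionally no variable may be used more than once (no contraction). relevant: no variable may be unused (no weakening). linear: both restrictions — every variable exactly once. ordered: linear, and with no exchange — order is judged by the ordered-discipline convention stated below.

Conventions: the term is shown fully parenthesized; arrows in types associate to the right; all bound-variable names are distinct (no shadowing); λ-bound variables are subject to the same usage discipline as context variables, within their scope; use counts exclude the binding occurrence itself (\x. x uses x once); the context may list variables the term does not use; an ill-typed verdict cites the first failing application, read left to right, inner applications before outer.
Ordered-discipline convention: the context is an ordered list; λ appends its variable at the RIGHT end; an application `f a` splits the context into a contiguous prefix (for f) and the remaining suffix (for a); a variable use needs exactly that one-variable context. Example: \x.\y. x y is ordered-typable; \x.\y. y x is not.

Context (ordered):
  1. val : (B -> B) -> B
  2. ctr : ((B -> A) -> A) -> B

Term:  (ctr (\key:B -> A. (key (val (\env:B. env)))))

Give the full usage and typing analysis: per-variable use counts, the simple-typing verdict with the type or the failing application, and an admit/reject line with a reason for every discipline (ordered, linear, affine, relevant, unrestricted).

usage: val ×1; ctr ×1; key [bound] ×1; env [bound] ×1
left-to-right use order: ctr, key, val, env
typing: well-typed — term : B
ordered ✗ (needs exchange: uses follow ctr, key, val, env)
linear ✓ (each of val, ctr, key, env used exactly once)
affine ✓ (none of val, ctr, key, env used more than once)
relevant ✓ (none of val, ctr, key, env goes unused)
unrestricted ✓ (simply typable at B; W, C, E all held)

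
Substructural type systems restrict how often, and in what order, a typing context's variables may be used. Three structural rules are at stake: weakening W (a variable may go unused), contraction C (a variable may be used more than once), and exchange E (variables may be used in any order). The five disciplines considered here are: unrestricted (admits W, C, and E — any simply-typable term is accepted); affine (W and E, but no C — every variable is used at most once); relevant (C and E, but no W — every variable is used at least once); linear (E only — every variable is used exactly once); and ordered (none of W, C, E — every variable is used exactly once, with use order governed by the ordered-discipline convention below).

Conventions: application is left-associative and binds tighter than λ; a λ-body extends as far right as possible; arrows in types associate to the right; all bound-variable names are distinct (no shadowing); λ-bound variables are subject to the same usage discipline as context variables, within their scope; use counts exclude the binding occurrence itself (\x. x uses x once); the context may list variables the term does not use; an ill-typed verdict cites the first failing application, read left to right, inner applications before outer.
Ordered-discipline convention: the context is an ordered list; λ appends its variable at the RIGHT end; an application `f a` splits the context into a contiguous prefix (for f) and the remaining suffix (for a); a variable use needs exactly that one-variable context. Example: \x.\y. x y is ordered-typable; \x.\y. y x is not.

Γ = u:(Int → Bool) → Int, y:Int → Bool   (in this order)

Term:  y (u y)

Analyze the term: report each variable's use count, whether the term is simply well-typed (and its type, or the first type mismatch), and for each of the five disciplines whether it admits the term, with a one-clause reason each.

use counts: u: 1; y: 2
order of uses: y, u, y
typing: well-typed — term : Bool
ordered: ✗ — y ×2 used more than once (contraction)
linear: ✗ — y ×2 used more than once (contraction)
affine: ✗ — y ×2 used more than once (contraction)
relevant: ✓ — at least one use each (u, y)
unrestricted: ✓ — type-checks (Bool) and nothing is barred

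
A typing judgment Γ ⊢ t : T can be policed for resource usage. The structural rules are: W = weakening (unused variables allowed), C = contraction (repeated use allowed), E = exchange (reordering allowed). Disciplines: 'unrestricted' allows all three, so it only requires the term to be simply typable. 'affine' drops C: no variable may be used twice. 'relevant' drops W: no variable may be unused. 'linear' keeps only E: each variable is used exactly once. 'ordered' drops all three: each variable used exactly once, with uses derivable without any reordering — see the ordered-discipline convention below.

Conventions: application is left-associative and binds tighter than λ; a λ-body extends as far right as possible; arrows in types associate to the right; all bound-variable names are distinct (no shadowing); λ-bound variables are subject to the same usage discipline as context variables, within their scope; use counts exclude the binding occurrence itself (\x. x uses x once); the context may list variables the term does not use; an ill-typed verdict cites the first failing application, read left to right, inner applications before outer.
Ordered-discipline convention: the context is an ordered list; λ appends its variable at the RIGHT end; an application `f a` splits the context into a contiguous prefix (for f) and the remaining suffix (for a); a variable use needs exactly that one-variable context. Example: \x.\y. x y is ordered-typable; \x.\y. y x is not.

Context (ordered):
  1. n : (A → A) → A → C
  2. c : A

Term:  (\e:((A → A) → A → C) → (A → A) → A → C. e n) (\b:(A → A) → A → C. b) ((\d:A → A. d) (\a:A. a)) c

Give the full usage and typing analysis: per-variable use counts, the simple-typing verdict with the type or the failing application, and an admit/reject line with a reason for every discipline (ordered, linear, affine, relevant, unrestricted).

variable uses: n=1; c=1; e (λ-bound)=1; b (λ-bound)=1; d (λ-bound)=1; a (λ-bound)=1
left-to-right use order: e, n, b, d, a, c
typing: well-typed — term : C
ordered: ✗, use order e, n, b, d, a, c needs exchange
linear: ✓, each of n, c, e, b, d, a used exactly once
affine: ✓, no duplicate uses among n, c, e, b, d, a
relevant: ✓, n, c, e, b, d, a: all used, weakening unneeded
unrestricted: ✓, typability at C is all that's needed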